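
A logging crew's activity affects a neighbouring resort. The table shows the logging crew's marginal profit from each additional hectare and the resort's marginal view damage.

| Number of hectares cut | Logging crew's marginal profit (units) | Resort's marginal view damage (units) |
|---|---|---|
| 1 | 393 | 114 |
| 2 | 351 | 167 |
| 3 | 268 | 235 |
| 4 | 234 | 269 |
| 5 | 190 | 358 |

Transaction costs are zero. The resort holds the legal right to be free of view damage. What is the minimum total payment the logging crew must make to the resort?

516

Efficient level: marginal profit ≥ marginal view damage through level 3, so k* = 3.
With the resort holding the right, the logging crew must at least compensate total damage at k*: 114 + 167 + 235 = 516.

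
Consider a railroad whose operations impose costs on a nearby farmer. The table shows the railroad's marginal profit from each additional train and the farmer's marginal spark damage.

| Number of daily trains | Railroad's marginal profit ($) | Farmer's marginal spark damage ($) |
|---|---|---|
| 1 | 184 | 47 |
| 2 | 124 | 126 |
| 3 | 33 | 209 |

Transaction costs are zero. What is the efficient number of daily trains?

Bargaining reaches the level where marginal profit last exceeds marginal spark damage.
That holds through level 1 (184 ≥ 47) but not at 2 (124 < 126).

1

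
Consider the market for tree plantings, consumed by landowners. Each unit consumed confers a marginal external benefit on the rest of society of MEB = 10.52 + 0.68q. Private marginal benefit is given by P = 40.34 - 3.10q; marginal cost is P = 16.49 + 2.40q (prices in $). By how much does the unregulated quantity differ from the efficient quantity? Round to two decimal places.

Market equilibrium (private): 16.49 + 2.40q = 40.34 - 3.10q → q_m = 4.3364.
Social marginal benefit = demand + MEB = 50.86 - 2.42q.
Set SMB = MC: 50.86 - 2.42q = 16.49 + 2.40q → q* = 7.1307.
Gap = |4.3364 − 7.1307| = 2.7943.

2.79 units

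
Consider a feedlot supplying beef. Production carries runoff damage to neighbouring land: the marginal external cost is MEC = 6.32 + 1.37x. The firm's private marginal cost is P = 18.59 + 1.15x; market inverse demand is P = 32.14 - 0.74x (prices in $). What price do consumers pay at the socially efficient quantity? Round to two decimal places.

Social marginal cost = private MC + MEC = 24.91 + 2.52x.
Set SMC = demand: 24.91 + 2.52x = 32.14 - 0.74x → x* = 2.2178.
Consumer price on the demand curve at x*: 32.14 − 0.74×2.2178 = 30.4988.

P = $30.50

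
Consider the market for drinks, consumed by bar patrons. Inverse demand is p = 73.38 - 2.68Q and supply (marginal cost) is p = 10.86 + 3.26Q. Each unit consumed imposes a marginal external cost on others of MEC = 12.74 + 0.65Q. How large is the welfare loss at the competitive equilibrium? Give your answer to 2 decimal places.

Market equilibrium (private): 10.86 + 3.26Q = 73.38 - 2.68Q → Q_m = 10.5253.
Social marginal benefit = demand − MEC = 60.64 - 3.33Q.
Set SMB = MC: 60.64 - 3.33Q = 10.86 + 3.26Q → Q* = 7.5539.
The welfare-loss triangle has base |Q_m − Q*| and height MEC(Q_m) (the vertical gap between SMB and MC is zero at Q* and MEC at Q_m).
DWL = ½ × 2.9714 × 19.5814 = 29.0921.

DWL = 29.09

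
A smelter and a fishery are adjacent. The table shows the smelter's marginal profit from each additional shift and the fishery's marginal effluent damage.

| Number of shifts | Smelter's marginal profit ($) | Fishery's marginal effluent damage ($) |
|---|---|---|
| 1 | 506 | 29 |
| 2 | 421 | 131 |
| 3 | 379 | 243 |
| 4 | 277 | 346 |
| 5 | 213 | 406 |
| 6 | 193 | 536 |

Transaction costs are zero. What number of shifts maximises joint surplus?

Bargaining reaches the level where marginal profit last exceeds marginal effluent damage.
That holds through level 3 (379 ≥ 243) but not at 4 (277 < 346).

3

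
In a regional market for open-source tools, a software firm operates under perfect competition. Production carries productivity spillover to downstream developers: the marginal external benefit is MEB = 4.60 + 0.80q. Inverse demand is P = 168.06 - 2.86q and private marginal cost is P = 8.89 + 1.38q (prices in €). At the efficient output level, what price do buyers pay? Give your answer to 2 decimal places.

Social marginal cost = private MC − MEB = 4.29 + 0.58q.
Set SMC = demand: 4.29 + 0.58q = 168.06 - 2.86q → q* = 47.6076.
Consumer price on the demand curve at q*: 168.06 − 2.86×47.6076 = 31.9023.

P = €31.90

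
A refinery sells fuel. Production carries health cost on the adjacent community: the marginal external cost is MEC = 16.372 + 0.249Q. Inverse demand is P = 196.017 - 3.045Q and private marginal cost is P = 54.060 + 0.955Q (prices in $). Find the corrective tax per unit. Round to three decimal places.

tax = $23.732 per unit

Social marginal cost = private MC + MEC = 70.432 + 1.204Q.
Set SMC = demand: 70.432 + 1.204Q = 196.017 - 3.045Q → Q* = 29.5564.
The Pigouvian tax equals MEC at Q*: 16.372 + 0.249×29.5564 = 23.7315.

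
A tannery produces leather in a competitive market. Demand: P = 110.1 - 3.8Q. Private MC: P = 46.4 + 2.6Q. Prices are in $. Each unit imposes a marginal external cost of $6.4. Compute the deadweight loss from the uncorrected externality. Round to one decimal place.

Market equilibrium (private): 46.4 + 2.6Q = 110.1 - 3.8Q → Q_m = 9.9531.
Social marginal cost = private MC + MEC = 52.8 + 2.6Q.
Set SMC = demand: 52.8 + 2.6Q = 110.1 - 3.8Q → Q* = 8.9531.
Height of the DWL triangle at Q_m is SMC(Q_m) − demand(Q_m) = MEC(Q_m) = 6.4000.
DWL = ½ × 1.0000 × 6.4000 = 3.2000.

DWL = $3.2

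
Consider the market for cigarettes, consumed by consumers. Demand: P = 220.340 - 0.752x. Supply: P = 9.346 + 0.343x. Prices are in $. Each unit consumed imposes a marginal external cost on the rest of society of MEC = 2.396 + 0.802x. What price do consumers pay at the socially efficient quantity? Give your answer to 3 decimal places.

P = $137.649

Social marginal benefit = demand − MEC = 217.944 - 1.554x.
Set SMB = MC: 217.944 - 1.554x = 9.346 + 0.343x → x* = 109.9620.
Consumer price on the demand curve at x*: 220.340 − 0.752×109.9620 = 137.6486.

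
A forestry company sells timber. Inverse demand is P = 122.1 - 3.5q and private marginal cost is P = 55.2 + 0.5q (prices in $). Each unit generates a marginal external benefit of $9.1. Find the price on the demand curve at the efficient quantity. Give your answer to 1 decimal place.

P = $55.6

Social marginal cost = private MC − MEB = 46.1 + 0.5q.
Set SMC = demand: 46.1 + 0.5q = 122.1 - 3.5q → q* = 19.0000.
Consumer price on the demand curve at q*: 122.1 − 3.5×19.0000 = 55.6000.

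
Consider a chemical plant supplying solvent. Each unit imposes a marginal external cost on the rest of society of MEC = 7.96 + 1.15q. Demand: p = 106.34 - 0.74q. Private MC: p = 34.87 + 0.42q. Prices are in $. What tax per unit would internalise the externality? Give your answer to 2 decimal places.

tax = $39.58 per unit

Social marginal cost = private MC + MEC = 42.83 + 1.57q.
Set SMC = demand: 42.83 + 1.57q = 106.34 - 0.74q → q* = 27.4935.
The Pigouvian tax equals MEC at q*: 7.96 + 1.15×27.4935 = 39.5775.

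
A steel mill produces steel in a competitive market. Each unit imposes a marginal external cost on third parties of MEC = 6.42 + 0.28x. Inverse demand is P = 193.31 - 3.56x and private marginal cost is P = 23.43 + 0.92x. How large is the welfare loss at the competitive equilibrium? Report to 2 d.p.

Market equilibrium (private): 23.43 + 0.92x = 193.31 - 3.56x → x_m = 37.9196.
Social marginal cost = private MC + MEC = 29.85 + 1.20x.
Set SMC = demand: 29.85 + 1.20x = 193.31 - 3.56x → x* = 34.3403.
The loss is the area between SMC and demand from x* to x_m; with linear curves that's a triangle of height MEC(x_m).
DWL = ½ × 3.5793 × 17.0375 = 30.4912.

DWL = 30.49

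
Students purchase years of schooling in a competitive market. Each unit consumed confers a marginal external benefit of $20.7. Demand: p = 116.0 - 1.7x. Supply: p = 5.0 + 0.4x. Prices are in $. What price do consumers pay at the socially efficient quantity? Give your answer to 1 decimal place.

P = $9.4

Social marginal benefit = demand + MEB = 136.7 - 1.7x.
Set SMB = MC: 136.7 - 1.7x = 5.0 + 0.4x → x* = 62.7143.
Consumer price on the demand curve at x*: 116.0 − 1.7×62.7143 = 9.3857.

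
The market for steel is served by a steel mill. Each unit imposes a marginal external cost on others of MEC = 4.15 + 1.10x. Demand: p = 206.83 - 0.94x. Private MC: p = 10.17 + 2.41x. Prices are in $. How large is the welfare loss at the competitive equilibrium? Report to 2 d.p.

DWL = $530.69

Market equilibrium (private): 10.17 + 2.41x = 206.83 - 0.94x → x_m = 58.7045.
Social marginal cost = private MC + MEC = 14.32 + 3.51x.
Set SMC = demand: 14.32 + 3.51x = 206.83 - 0.94x → x* = 43.2607.
Between x* and x_m the wedge SMC − demand runs linearly from 0 to MEC(x_m), so the loss is a triangle.
DWL = ½ × 15.4438 × 68.7249 = 530.6868.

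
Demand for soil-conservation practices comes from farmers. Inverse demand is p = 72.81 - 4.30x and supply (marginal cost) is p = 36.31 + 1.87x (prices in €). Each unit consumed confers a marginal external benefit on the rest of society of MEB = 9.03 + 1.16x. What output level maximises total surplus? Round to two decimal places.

x* = 9.09

Social marginal benefit = demand + MEB = 81.84 - 3.14x.
Set SMB = MC: 81.84 - 3.14x = 36.31 + 1.87x → x* = 9.0878.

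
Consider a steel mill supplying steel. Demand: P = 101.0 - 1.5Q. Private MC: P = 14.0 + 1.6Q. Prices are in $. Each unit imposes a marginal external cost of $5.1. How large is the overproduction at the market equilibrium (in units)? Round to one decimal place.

1.6 units

Market equilibrium (private): 14.0 + 1.6Q = 101.0 - 1.5Q → Q_m = 28.0645.
Social marginal cost = private MC + MEC = 19.1 + 1.6Q.
Set SMC = demand: 19.1 + 1.6Q = 101.0 - 1.5Q → Q* = 26.4194.
Gap = |28.0645 − 26.4194| = 1.6451.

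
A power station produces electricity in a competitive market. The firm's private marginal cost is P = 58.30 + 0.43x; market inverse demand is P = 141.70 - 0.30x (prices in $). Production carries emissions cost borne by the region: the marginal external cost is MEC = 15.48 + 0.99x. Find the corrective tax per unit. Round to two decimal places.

tax = $54.57 per unit

Social marginal cost = private MC + MEC = 73.78 + 1.42x.
Set SMC = demand: 73.78 + 1.42x = 141.70 - 0.30x → x* = 39.4884.
The Pigouvian tax equals MEC at x*: 15.48 + 0.99×39.4884 = 54.5735.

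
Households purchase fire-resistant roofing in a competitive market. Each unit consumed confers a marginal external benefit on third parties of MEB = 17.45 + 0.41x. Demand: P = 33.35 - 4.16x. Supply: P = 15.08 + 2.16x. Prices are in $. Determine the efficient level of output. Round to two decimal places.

x* = 6.04

Social marginal benefit = demand + MEB = 50.80 - 3.75x.
Set SMB = MC: 50.80 - 3.75x = 15.08 + 2.16x → x* = 6.0440.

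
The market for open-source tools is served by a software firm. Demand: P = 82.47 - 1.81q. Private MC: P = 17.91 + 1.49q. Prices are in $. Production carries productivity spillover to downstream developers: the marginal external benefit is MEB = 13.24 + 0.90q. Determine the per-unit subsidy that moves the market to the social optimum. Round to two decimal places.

Social marginal cost = private MC − MEB = 4.67 + 0.59q.
Set SMC = demand: 4.67 + 0.59q = 82.47 - 1.81q → q* = 32.4167.
The Pigouvian subsidy equals MEB at q*: 13.24 + 0.90×32.4167 = 42.4150.

subsidy = $42.42 per unit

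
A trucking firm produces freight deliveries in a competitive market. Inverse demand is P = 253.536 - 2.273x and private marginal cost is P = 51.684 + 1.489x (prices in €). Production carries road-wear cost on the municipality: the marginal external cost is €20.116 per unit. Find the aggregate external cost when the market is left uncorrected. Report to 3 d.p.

Market equilibrium (private): 51.684 + 1.489x = 253.536 - 2.273x → x_m = 53.6555.
Total external cost = MEC × x_m = 20.116 × 53.6555 = 1079.3340.

€1079.334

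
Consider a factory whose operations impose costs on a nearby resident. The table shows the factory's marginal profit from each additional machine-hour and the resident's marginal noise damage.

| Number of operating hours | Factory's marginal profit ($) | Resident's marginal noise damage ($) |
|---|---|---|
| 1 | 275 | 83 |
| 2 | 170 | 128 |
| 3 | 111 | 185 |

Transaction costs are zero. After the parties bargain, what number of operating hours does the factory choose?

Bargaining reaches the level where marginal profit last exceeds marginal noise damage.
That holds through level 2 (170 ≥ 128) but not at 3 (111 < 185).

2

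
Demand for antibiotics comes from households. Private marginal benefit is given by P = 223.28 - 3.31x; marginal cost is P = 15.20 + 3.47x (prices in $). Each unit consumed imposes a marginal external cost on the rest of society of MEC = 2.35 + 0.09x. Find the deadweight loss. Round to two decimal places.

DWL = $1.90

Market equilibrium (private): 15.20 + 3.47x = 223.28 - 3.31x → x_m = 30.6903.
Social marginal benefit = demand − MEC = 220.93 - 3.40x.
Set SMB = MC: 220.93 - 3.40x = 15.20 + 3.47x → x* = 29.9461.
The loss is the area between SMB and MC from x* to x_m; with linear curves that's a triangle of height MEC(x_m).
DWL = ½ × 0.7442 × 5.1121 = 1.9022.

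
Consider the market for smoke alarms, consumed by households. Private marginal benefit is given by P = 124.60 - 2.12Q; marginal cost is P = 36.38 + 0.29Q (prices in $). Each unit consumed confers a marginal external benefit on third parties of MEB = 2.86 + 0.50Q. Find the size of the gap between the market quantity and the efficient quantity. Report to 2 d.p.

11.08 units

Market equilibrium (private): 36.38 + 0.29Q = 124.60 - 2.12Q → Q_m = 36.6058.
Social marginal benefit = demand + MEB = 127.46 - 1.62Q.
Set SMB = MC: 127.46 - 1.62Q = 36.38 + 0.29Q → Q* = 47.6859.
Gap = |36.6058 − 47.6859| = 11.0801.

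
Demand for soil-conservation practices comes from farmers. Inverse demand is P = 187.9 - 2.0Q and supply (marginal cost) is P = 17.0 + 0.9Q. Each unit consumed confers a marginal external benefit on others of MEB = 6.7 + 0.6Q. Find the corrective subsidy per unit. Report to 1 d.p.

subsidy = 53.0 per unit

Social marginal benefit = demand + MEB = 194.6 - 1.4Q.
Set SMB = MC: 194.6 - 1.4Q = 17.0 + 0.9Q → Q* = 77.2174.
The Pigouvian subsidy equals MEB at Q*: 6.7 + 0.6×77.2174 = 53.0304.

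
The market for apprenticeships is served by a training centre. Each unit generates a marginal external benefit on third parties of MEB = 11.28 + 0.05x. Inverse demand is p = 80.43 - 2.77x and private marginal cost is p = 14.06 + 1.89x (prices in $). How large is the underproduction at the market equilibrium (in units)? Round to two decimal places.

Market equilibrium (private): 14.06 + 1.89x = 80.43 - 2.77x → x_m = 14.2425.
Social marginal cost = private MC − MEB = 2.78 + 1.84x.
Set SMC = demand: 2.78 + 1.84x = 80.43 - 2.77x → x* = 16.8438.
Gap = |14.2425 − 16.8438| = 2.6013.

2.60 units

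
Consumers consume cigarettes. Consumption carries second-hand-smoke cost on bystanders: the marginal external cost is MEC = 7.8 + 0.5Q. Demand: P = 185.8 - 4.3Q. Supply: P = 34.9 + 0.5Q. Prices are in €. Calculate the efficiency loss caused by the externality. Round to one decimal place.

Market equilibrium (private): 34.9 + 0.5Q = 185.8 - 4.3Q → Q_m = 31.4375.
Social marginal benefit = demand − MEC = 178.0 - 4.8Q.
Set SMB = MC: 178.0 - 4.8Q = 34.9 + 0.5Q → Q* = 27.0000.
The loss is the area between SMB and MC from Q* to Q_m; with linear curves that's a triangle of height MEC(Q_m).
DWL = ½ × 4.4375 × 23.5188 = 52.1823.

DWL = €52.2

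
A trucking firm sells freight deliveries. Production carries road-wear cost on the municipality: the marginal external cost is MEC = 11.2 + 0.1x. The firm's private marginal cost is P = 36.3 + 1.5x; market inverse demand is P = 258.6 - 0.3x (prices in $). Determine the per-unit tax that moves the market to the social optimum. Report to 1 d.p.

Social marginal cost = private MC + MEC = 47.5 + 1.6x.
Set SMC = demand: 47.5 + 1.6x = 258.6 - 0.3x → x* = 111.1053.
The Pigouvian tax equals MEC at x*: 11.2 + 0.1×111.1053 = 22.3105.

tax = $22.3 per unit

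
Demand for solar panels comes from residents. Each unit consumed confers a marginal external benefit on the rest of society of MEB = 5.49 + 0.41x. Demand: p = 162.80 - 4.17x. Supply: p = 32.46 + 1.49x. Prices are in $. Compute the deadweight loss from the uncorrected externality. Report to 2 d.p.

Market equilibrium (private): 32.46 + 1.49x = 162.80 - 4.17x → x_m = 23.0283.
Social marginal benefit = demand + MEB = 168.29 - 3.76x.
Set SMB = MC: 168.29 - 3.76x = 32.46 + 1.49x → x* = 25.8724.
The loss is the area between SMB and MC from x* to x_m; with linear curves that's a triangle of height MEB(x_m).
DWL = ½ × 2.8441 × 14.9316 = 21.2335.

DWL = $21.23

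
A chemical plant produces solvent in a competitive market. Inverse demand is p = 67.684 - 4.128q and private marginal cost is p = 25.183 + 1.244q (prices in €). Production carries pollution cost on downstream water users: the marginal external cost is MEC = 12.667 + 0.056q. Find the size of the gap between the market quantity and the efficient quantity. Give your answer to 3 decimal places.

2.415 units

Market equilibrium (private): 25.183 + 1.244q = 67.684 - 4.128q → q_m = 7.9116.
Social marginal cost = private MC + MEC = 37.850 + 1.300q.
Set SMC = demand: 37.850 + 1.300q = 67.684 - 4.128q → q* = 5.4963.
Gap = |7.9116 − 5.4963| = 2.4153.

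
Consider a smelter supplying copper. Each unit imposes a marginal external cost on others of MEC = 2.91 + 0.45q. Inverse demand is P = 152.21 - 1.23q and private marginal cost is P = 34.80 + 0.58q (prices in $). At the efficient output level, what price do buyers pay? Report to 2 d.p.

Social marginal cost = private MC + MEC = 37.71 + 1.03q.
Set SMC = demand: 37.71 + 1.03q = 152.21 - 1.23q → q* = 50.6637.
Consumer price on the demand curve at q*: 152.21 − 1.23×50.6637 = 89.8936.

P = $89.89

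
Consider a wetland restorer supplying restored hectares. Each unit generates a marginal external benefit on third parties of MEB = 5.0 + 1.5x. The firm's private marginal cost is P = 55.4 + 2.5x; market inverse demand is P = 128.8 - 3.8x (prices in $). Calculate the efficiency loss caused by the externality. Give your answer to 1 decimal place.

DWL = $52.6

Market equilibrium (private): 55.4 + 2.5x = 128.8 - 3.8x → x_m = 11.6508.
Social marginal cost = private MC − MEB = 50.4 + x.
Set SMC = demand: 50.4 + x = 128.8 - 3.8x → x* = 16.3333.
Between x* and x_m the wedge demand − SMC runs linearly from 0 to MEB(x_m), so the loss is a triangle.
DWL = ½ × 4.6825 × 22.4762 = 52.6224.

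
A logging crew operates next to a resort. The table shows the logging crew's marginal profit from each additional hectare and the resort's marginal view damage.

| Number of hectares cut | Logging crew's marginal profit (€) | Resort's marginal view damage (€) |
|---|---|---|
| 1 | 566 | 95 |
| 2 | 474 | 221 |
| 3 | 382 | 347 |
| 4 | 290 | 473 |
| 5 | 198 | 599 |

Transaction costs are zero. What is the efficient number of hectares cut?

3

Bargaining reaches the level where marginal profit last exceeds marginal view damage.
That holds through level 3 (382 ≥ 347) but not at 4 (290 < 473).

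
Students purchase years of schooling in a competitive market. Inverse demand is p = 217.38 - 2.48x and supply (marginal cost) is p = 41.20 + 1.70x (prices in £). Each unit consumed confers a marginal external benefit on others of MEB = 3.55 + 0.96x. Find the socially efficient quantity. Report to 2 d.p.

Social marginal benefit = demand + MEB = 220.93 - 1.52x.
Set SMB = MC: 220.93 - 1.52x = 41.20 + 1.70x → x* = 55.8168.

x* = 55.82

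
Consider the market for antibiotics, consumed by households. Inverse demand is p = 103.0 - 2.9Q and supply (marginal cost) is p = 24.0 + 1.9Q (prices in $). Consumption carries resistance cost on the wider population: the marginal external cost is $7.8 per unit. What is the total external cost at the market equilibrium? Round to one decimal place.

$128.4

Market equilibrium (private): 24.0 + 1.9Q = 103.0 - 2.9Q → Q_m = 16.4583.
Total external cost = MEC × Q_m = 7.8 × 16.4583 = 128.3747.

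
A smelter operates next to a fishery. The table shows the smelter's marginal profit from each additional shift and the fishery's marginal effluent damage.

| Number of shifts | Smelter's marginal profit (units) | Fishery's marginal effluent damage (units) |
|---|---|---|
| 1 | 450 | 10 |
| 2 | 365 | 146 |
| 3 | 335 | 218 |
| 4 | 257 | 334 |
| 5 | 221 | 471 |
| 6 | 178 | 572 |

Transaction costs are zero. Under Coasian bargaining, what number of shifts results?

Bargaining reaches the level where marginal profit last exceeds marginal effluent damage.
That holds through level 3 (335 ≥ 218) but not at 4 (257 < 334).

3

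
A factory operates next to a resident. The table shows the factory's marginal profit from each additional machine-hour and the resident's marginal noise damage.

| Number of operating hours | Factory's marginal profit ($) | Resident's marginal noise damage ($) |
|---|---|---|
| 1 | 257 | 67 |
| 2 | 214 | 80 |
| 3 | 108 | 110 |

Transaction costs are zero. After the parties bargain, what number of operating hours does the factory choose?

Bargaining reaches the level where marginal profit last exceeds marginal noise damage.
That holds through level 2 (214 ≥ 80) but not at 3 (108 < 110).

2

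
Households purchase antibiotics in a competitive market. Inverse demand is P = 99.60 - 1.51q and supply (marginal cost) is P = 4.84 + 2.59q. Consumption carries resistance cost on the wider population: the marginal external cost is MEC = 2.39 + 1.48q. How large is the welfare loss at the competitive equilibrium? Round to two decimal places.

Market equilibrium (private): 4.84 + 2.59q = 99.60 - 1.51q → q_m = 23.1122.
Social marginal benefit = demand − MEC = 97.21 - 2.99q.
Set SMB = MC: 97.21 - 2.99q = 4.84 + 2.59q → q* = 16.5538.
The loss is the area between SMB and MC from q* to q_m; with linear curves that's a triangle of height MEC(q_m).
DWL = ½ × 6.5584 × 36.5960 = 120.0056.

DWL = 120.01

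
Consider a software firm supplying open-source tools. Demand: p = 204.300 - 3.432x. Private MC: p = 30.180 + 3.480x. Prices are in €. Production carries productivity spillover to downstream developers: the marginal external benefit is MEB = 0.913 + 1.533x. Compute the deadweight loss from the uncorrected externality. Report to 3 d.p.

Market equilibrium (private): 30.180 + 3.480x = 204.300 - 3.432x → x_m = 25.1910.
Social marginal cost = private MC − MEB = 29.267 + 1.947x.
Set SMC = demand: 29.267 + 1.947x = 204.300 - 3.432x → x* = 32.5401.
The loss is the area between SMC and demand from x* to x_m; with linear curves that's a triangle of height MEB(x_m).
DWL = ½ × 7.3491 × 39.5308 = 145.2579.

DWL = €145.258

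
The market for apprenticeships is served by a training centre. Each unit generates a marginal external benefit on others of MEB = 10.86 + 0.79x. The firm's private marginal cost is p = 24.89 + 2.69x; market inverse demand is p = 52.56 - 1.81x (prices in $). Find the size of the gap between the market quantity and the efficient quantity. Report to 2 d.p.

Market equilibrium (private): 24.89 + 2.69x = 52.56 - 1.81x → x_m = 6.1489.
Social marginal cost = private MC − MEB = 14.03 + 1.90x.
Set SMC = demand: 14.03 + 1.90x = 52.56 - 1.81x → x* = 10.3854.
Gap = |6.1489 − 10.3854| = 4.2365.

4.24 units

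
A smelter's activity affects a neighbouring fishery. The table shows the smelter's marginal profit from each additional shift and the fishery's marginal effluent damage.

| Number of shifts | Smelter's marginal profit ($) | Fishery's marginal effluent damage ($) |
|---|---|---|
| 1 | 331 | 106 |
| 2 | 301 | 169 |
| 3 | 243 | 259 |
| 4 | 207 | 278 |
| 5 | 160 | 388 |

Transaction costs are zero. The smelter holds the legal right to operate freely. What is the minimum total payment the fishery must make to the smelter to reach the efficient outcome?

$610

Left alone the smelter would choose level 5 (marginal profit stays positive).
Efficient level: k* = 2 (marginal profit ≥ marginal effluent damage through 2).
The fishery must at least cover the smelter's forgone profit from cutting 5→2: 243 + 207 + 160 = 610.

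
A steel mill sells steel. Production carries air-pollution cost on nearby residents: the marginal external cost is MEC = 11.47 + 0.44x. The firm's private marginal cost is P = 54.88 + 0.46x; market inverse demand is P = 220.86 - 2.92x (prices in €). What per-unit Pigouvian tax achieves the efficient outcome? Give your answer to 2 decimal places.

Social marginal cost = private MC + MEC = 66.35 + 0.90x.
Set SMC = demand: 66.35 + 0.90x = 220.86 - 2.92x → x* = 40.4476.
The Pigouvian tax equals MEC at x*: 11.47 + 0.44×40.4476 = 29.2669.

tax = €29.27 per unit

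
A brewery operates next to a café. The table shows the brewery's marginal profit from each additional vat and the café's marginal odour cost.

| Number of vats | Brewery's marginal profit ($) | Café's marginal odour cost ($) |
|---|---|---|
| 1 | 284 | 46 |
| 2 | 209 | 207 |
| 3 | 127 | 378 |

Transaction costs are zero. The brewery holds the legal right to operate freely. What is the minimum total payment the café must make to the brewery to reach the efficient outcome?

$127

Left alone the brewery would choose level 3 (marginal profit stays positive).
Efficient level: k* = 2 (marginal profit ≥ marginal odour cost through 2).
The café must at least cover the brewery's forgone profit from cutting 3→2: 127 = 127.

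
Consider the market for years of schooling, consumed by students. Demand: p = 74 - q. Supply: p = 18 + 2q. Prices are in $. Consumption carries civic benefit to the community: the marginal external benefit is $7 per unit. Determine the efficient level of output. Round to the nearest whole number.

Social marginal benefit = demand + MEB = 81 - q.
Set SMB = MC: 81 - q = 18 + 2q → q* = 21.0000.

q* = 21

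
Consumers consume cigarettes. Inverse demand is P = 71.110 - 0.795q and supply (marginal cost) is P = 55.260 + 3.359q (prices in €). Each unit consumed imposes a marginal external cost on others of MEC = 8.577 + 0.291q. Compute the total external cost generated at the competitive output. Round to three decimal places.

€34.845

Market equilibrium (private): 55.260 + 3.359q = 71.110 - 0.795q → q_m = 3.8156.
Total external cost = ∫₀^{q_m} (8.577 + 0.291q) dq = 8.577×3.8156 + ½×0.291×3.8156² = 34.8447.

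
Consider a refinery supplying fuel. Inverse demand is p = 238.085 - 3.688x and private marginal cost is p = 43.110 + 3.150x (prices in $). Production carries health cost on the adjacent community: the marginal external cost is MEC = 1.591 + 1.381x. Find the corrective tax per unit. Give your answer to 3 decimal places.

tax = $34.084 per unit

Social marginal cost = private MC + MEC = 44.701 + 4.531x.
Set SMC = demand: 44.701 + 4.531x = 238.085 - 3.688x → x* = 23.5289.
The Pigouvian tax equals MEC at x*: 1.591 + 1.381×23.5289 = 34.0844.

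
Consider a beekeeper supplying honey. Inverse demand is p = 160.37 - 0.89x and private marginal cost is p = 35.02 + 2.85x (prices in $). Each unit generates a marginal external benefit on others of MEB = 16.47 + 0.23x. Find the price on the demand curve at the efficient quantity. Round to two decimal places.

P = $124.41

Social marginal cost = private MC − MEB = 18.55 + 2.62x.
Set SMC = demand: 18.55 + 2.62x = 160.37 - 0.89x → x* = 40.4046.
Consumer price on the demand curve at x*: 160.37 − 0.89×40.4046 = 124.4099.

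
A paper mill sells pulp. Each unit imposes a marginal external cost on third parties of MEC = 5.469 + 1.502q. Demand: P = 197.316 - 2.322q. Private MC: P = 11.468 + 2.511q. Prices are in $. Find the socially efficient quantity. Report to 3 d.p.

q* = 28.473

Social marginal cost = private MC + MEC = 16.937 + 4.013q.
Set SMC = demand: 16.937 + 4.013q = 197.316 - 2.322q → q* = 28.4734.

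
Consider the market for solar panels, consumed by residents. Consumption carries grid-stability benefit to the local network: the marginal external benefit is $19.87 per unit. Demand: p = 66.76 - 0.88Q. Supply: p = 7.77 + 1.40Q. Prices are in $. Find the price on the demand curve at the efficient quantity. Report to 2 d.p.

P = $36.32

Social marginal benefit = demand + MEB = 86.63 - 0.88Q.
Set SMB = MC: 86.63 - 0.88Q = 7.77 + 1.40Q → Q* = 34.5877.
Consumer price on the demand curve at Q*: 66.76 − 0.88×34.5877 = 36.3228.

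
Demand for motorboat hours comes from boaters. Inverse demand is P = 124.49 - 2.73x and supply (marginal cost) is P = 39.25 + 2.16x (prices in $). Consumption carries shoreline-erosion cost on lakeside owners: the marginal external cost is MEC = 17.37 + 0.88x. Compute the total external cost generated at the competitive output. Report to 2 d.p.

$436.48

Market equilibrium (private): 39.25 + 2.16x = 124.49 - 2.73x → x_m = 17.4315.
Total external cost = ∫₀^{x_m} (17.37 + 0.88x) dx = 17.37×17.4315 + ½×0.88×17.4315² = 436.4823.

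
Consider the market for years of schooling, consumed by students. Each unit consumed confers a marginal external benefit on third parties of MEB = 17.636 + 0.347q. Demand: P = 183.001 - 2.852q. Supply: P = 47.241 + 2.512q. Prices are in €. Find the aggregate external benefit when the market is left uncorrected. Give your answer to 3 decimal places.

Market equilibrium (private): 47.241 + 2.512q = 183.001 - 2.852q → q_m = 25.3095.
Total external benefit = ∫₀^{q_m} (17.636 + 0.347q) dq = 17.636×25.3095 + ½×0.347×25.3095² = 557.4974.

€557.497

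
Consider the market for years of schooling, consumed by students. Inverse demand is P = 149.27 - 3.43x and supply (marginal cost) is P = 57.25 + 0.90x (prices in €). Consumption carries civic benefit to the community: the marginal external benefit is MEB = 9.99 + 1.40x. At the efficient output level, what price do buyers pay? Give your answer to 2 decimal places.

P = €29.85

Social marginal benefit = demand + MEB = 159.26 - 2.03x.
Set SMB = MC: 159.26 - 2.03x = 57.25 + 0.90x → x* = 34.8157.
Consumer price on the demand curve at x*: 149.27 − 3.43×34.8157 = 29.8521.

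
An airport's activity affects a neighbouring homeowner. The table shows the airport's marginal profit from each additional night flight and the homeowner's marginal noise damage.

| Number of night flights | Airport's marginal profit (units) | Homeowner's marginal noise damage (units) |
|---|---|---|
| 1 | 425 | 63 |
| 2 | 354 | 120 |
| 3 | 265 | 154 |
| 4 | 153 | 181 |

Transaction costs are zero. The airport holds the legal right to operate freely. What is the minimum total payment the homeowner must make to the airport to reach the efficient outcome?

Left alone the airport would choose level 4 (marginal profit stays positive).
Efficient level: k* = 3 (marginal profit ≥ marginal noise damage through 3).
The homeowner must at least cover the airport's forgone profit from cutting 4→3: 153 = 153.

153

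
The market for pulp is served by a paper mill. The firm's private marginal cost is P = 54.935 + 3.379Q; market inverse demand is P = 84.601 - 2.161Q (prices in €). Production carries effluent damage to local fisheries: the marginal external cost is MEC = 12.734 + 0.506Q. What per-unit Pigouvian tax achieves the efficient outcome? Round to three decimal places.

Social marginal cost = private MC + MEC = 67.669 + 3.885Q.
Set SMC = demand: 67.669 + 3.885Q = 84.601 - 2.161Q → Q* = 2.8005.
The Pigouvian tax equals MEC at Q*: 12.734 + 0.506×2.8005 = 14.1511.

tax = €14.151 per unit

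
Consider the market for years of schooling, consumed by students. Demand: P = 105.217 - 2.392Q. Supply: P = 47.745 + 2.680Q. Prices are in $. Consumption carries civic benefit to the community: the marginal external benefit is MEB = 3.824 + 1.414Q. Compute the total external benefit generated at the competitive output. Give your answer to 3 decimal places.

Market equilibrium (private): 47.745 + 2.680Q = 105.217 - 2.392Q → Q_m = 11.3312.
Total external benefit = ∫₀^{Q_m} (3.824 + 1.414Q) dQ = 3.824×11.3312 + ½×1.414×11.3312² = 134.1065.

$134.107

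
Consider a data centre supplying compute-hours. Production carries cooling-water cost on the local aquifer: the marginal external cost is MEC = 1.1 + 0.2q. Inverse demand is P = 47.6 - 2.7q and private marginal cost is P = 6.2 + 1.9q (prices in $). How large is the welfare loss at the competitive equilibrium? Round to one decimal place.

Market equilibrium (private): 6.2 + 1.9q = 47.6 - 2.7q → q_m = 9.0000.
Social marginal cost = private MC + MEC = 7.3 + 2.1q.
Set SMC = demand: 7.3 + 2.1q = 47.6 - 2.7q → q* = 8.3958.
Height of the DWL triangle at q_m is SMC(q_m) − demand(q_m) = MEC(q_m) = 2.9000.
DWL = ½ × 0.6042 × 2.9000 = 0.8761.

DWL = $0.9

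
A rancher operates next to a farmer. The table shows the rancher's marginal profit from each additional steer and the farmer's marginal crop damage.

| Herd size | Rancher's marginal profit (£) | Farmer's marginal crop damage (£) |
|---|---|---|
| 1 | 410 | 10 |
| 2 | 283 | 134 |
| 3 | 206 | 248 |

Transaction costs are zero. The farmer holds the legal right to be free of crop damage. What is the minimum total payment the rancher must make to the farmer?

Efficient level: marginal profit ≥ marginal crop damage through level 2, so k* = 2.
With the farmer holding the right, the rancher must at least compensate total damage at k*: 10 + 134 = 144.

£144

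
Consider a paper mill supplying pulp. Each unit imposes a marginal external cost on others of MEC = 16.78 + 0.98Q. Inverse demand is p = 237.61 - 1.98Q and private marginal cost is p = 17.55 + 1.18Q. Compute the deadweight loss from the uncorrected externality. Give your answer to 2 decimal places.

DWL = 873.13

Market equilibrium (private): 17.55 + 1.18Q = 237.61 - 1.98Q → Q_m = 69.6392.
Social marginal cost = private MC + MEC = 34.33 + 2.16Q.
Set SMC = demand: 34.33 + 2.16Q = 237.61 - 1.98Q → Q* = 49.1014.
The loss is the area between SMC and demand from Q* to Q_m; with linear curves that's a triangle of height MEC(Q_m).
DWL = ½ × 20.5378 × 85.0265 = 873.1286.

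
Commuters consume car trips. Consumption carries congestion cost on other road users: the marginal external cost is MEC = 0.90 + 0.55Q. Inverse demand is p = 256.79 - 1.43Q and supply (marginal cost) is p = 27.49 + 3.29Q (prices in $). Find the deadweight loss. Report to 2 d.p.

DWL = $72.37

Market equilibrium (private): 27.49 + 3.29Q = 256.79 - 1.43Q → Q_m = 48.5805.
Social marginal benefit = demand − MEC = 255.89 - 1.98Q.
Set SMB = MC: 255.89 - 1.98Q = 27.49 + 3.29Q → Q* = 43.3397.
The loss is the area between SMB and MC from Q* to Q_m; with linear curves that's a triangle of height MEC(Q_m).
DWL = ½ × 5.2408 × 27.6193 = 72.3736.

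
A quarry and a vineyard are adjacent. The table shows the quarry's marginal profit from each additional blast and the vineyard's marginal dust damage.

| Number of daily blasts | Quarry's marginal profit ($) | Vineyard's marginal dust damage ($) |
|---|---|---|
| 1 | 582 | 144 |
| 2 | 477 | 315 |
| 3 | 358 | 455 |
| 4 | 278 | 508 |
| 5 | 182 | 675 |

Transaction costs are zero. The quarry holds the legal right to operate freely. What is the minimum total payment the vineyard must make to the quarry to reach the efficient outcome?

Left alone the quarry would choose level 5 (marginal profit stays positive).
Efficient level: k* = 2 (marginal profit ≥ marginal dust damage through 2).
The vineyard must at least cover the quarry's forgone profit from cutting 5→2: 358 + 278 + 182 = 818.

$818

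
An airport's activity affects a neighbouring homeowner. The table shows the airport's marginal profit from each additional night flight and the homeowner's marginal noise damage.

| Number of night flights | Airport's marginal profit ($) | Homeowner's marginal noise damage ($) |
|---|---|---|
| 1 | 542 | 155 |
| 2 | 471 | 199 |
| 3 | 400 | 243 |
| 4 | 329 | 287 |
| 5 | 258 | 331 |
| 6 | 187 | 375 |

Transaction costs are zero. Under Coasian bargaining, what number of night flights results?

4

Bargaining reaches the level where marginal profit last exceeds marginal noise damage.
That holds through level 4 (329 ≥ 287) but not at 5 (258 < 331).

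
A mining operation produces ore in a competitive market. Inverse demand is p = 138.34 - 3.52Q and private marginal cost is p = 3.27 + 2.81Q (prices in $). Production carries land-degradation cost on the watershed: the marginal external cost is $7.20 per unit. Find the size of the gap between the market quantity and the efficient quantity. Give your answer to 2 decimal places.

Market equilibrium (private): 3.27 + 2.81Q = 138.34 - 3.52Q → Q_m = 21.3381.
Social marginal cost = private MC + MEC = 10.47 + 2.81Q.
Set SMC = demand: 10.47 + 2.81Q = 138.34 - 3.52Q → Q* = 20.2006.
Gap = |21.3381 − 20.2006| = 1.1375.

1.14 units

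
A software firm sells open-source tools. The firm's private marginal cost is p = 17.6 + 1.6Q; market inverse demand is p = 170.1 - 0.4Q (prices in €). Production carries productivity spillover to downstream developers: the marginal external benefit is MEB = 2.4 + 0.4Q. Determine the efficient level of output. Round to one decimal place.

Social marginal cost = private MC − MEB = 15.2 + 1.2Q.
Set SMC = demand: 15.2 + 1.2Q = 170.1 - 0.4Q → Q* = 96.8125.

Q* = 96.8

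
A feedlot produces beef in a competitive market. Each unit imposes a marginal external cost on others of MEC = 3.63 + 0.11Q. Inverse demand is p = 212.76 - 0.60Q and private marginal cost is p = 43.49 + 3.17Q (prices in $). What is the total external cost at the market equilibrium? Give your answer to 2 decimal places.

Market equilibrium (private): 43.49 + 3.17Q = 212.76 - 0.60Q → Q_m = 44.8992.
Total external cost = ∫₀^{Q_m} (3.63 + 0.11Q) dQ = 3.63×44.8992 + ½×0.11×44.8992² = 273.8607.

$273.86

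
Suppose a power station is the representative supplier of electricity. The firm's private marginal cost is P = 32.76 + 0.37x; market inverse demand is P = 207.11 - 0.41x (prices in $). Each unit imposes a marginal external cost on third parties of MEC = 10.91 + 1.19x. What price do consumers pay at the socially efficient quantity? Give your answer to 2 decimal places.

P = $173.09

Social marginal cost = private MC + MEC = 43.67 + 1.56x.
Set SMC = demand: 43.67 + 1.56x = 207.11 - 0.41x → x* = 82.9645.
Consumer price on the demand curve at x*: 207.11 − 0.41×82.9645 = 173.0946.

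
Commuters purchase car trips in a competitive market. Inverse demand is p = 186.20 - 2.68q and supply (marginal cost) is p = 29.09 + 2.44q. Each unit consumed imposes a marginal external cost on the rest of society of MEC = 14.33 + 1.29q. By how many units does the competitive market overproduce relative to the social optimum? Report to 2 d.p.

8.41 units

Market equilibrium (private): 29.09 + 2.44q = 186.20 - 2.68q → q_m = 30.6855.
Social marginal benefit = demand − MEC = 171.87 - 3.97q.
Set SMB = MC: 171.87 - 3.97q = 29.09 + 2.44q → q* = 22.2746.
Gap = |30.6855 − 22.2746| = 8.4109.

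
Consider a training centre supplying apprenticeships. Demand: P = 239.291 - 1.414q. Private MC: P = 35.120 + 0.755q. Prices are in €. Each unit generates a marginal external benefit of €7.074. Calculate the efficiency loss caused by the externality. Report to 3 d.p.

Market equilibrium (private): 35.120 + 0.755q = 239.291 - 1.414q → q_m = 94.1314.
Social marginal cost = private MC − MEB = 28.046 + 0.755q.
Set SMC = demand: 28.046 + 0.755q = 239.291 - 1.414q → q* = 97.3928.
Height of the DWL triangle at q_m is demand(q_m) − SMC(q_m) = MEB(q_m) = 7.0740.
DWL = ½ × 3.2614 × 7.0740 = 11.5356.

DWL = €11.536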